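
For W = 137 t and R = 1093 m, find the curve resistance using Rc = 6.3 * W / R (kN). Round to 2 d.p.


Rc = 6.3 * W / R
Rc = 6.3 * 137 / 1093
Rc = 863.1 / 1093
Rc = 0.79 kN

0.79


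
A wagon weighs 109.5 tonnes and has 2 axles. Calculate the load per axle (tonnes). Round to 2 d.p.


Load per axle = total weight / number of axles
Load = 109.5 / 2
Load = 54.75 tonnes

54.75


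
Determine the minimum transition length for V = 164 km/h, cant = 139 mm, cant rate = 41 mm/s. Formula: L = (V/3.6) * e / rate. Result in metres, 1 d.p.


Convert speed: V = 164 / 3.6 = 45.5556 m/s
L = 45.5556 * 139 / 41
L = 6332.2222 / 41
L = 154.4 m

154.4


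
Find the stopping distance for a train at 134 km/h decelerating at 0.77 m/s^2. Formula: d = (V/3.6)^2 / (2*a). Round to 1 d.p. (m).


Convert speed: V = 134 / 3.6 = 37.2222 m/s
V^2 = 1385.4938
d = 1385.4938 / (2 * 0.77)
d = 1385.4938 / 1.54
d = 899.7 m

899.7


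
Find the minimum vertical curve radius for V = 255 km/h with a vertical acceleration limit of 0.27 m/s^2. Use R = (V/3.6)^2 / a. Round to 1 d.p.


Convert speed: V = 255 / 3.6 = 70.8333 m/s
V^2 = 5017.3611 m^2/s^2
R_v = 5017.3611 / 0.27
R_v = 18582.8 m

18582.8


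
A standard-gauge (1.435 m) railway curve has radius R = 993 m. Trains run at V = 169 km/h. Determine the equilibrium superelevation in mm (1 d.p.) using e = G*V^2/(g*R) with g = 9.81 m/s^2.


Convert speed: V = 169 / 3.6 = 46.9444 m/s
Apply formula: e = 1.435 * 46.9444^2 / (9.81 * 993)
e = 1.435 * 2203.7809 / 9741.33
e = 0.32464 m = 324.6 mm

324.6


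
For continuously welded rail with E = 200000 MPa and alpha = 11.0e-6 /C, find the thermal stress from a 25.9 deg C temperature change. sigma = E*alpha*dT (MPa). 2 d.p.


sigma = E * alpha * dT
sigma = 200000 * 11.0e-6 * 25.9
sigma = 2.2 * 25.9
sigma = 56.98 MPa

56.98


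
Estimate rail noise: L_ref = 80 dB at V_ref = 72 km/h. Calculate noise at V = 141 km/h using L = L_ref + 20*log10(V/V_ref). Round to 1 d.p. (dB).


V/V_ref = 141 / 72 = 1.958333
log10(1.958333) = 0.291887
20 * 0.291887 = 5.8377
L = 80 + 5.8377 = 85.8 dB

85.8


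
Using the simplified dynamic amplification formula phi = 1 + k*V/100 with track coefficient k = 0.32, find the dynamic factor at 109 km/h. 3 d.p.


phi = 1 + k * V / 100
phi = 1 + 0.32 * 109 / 100
phi = 1 + 0.3488
phi = 1.349

1.349


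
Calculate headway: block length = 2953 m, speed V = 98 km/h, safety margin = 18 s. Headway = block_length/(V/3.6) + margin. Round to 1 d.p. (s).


V = 98 / 3.6 = 27.2222 m/s
Block traversal time = 2953 / 27.2222 = 108.4776 s
Headway = 108.4776 + 18
Headway = 126.5 s

126.5


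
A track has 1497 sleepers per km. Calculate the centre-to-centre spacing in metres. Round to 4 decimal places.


Spacing = 1000 m / number of sleepers
Spacing = 1000 / 1497
Spacing = 0.6680 m

0.6680


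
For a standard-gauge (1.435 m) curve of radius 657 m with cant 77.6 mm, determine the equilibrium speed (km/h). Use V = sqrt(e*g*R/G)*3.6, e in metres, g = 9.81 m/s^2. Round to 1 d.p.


Convert cant: e = 77.6 mm = 0.0776 m
V_ms = sqrt(0.0776 * 9.81 * 657 / 1.435)
V_ms = sqrt(348.533235) = 18.669 m/s
V = 18.669 * 3.6 = 67.2 km/h

67.2


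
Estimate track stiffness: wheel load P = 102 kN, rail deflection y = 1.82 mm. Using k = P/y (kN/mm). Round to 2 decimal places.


Track stiffness k = P / y
k = 102 / 1.82
k = 56.04 kN/mm

56.04


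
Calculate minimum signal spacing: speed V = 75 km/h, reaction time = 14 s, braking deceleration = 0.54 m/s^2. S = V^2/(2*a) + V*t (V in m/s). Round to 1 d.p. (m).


V = 75 / 3.6 = 20.8333 m/s
Braking distance = 20.8333^2 / (2*0.54) = 401.8776 m
Sighting distance = 20.8333 * 14 = 291.6667 m
S = 401.8776 + 291.6667 = 693.5 m

693.5


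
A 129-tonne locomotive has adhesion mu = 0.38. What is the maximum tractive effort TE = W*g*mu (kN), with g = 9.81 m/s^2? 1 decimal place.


TE_max = W * g * mu
TE_max = 129 * 9.81 * 0.38
TE_max = 1265.49 * 0.38
TE_max = 480.9 kN

480.9


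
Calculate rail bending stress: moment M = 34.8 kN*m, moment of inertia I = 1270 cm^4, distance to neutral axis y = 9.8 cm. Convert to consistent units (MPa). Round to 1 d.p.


Convert units:
M = 34.8 kN*m = 34800000 N*mm
y = 9.8 cm = 98 mm
I = 1270 cm^4 = 12700000 mm^4
sigma = 34800000 * 98 / 12700000
sigma = 268.5 MPa

268.5


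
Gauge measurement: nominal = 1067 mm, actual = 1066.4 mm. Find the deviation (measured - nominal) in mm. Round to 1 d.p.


Deviation = measured - nominal
Deviation = 1066.4 - 1067
Deviation = -0.6 mm

-0.6


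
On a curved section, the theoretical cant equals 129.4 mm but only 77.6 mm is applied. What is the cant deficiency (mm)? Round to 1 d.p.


Cant deficiency = equilibrium cant - actual cant
CD = 129.4 - 77.6
CD = 51.8 mm

51.8


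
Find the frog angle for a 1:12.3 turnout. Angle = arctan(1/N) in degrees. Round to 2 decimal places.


1/N = 1/12.3 = 0.081301
angle = arctan(0.081301) = 0.081122 rad
angle = 0.081122 * 180/pi = 4.65 degrees

4.65


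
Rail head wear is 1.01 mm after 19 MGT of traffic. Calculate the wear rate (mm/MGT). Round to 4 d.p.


Wear rate = total wear / cumulative tonnage
Rate = 1.01 / 19
Rate = 0.0532 mm/MGT

0.0532


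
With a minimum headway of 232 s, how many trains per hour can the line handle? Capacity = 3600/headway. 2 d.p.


Capacity = 3600 / headway
Capacity = 3600 / 232
Capacity = 15.52 trains/hour

15.52


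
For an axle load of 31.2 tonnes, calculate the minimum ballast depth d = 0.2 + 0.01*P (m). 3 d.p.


d = 0.2 + 0.01 * 31.2
d = 0.2 + 0.312
d = 0.512 m

0.512


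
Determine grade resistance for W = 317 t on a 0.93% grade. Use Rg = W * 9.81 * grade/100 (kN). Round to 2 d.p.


Rg = W * 9.81 * grade / 100
Rg = 317 * 9.81 * 0.93 / 100
Rg = 3109.77 * 0.0093
Rg = 28.92 kN

28.92


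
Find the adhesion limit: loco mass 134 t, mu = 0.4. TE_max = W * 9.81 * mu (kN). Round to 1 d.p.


TE_max = W * g * mu
TE_max = 134 * 9.81 * 0.4
TE_max = 1314.54 * 0.4
TE_max = 525.8 kN

525.8


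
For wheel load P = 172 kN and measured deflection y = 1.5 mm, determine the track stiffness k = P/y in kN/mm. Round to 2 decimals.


Track stiffness k = P / y
k = 172 / 1.5
k = 114.67 kN/mm

114.67


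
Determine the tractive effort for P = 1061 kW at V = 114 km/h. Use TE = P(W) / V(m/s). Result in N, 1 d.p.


Convert: P = 1061 kW = 1061000 W
V = 114 / 3.6 = 31.6667 m/s
TE = 1061000 / 31.6667
TE = 33505.3 N

33505.3


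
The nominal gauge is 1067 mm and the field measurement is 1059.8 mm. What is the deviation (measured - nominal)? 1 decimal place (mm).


Deviation = measured - nominal
Deviation = 1059.8 - 1067
Deviation = -7.2 mm

-7.2


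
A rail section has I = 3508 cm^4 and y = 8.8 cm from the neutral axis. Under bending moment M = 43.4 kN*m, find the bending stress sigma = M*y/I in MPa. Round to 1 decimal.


Convert units:
M = 43.4 kN*m = 43400000 N*mm
y = 8.8 cm = 88 mm
I = 3508 cm^4 = 35080000 mm^4
sigma = 43400000 * 88 / 35080000
sigma = 108.9 MPa

108.9


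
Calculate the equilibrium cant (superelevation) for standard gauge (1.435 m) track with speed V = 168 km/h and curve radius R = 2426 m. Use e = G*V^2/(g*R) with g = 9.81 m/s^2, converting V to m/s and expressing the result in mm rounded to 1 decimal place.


Convert speed: V = 168 / 3.6 = 46.6667 m/s
Apply formula: e = 1.435 * 46.6667^2 / (9.81 * 2426)
e = 1.435 * 2177.7778 / 23799.06
e = 0.131312 m = 131.3 mm

131.3


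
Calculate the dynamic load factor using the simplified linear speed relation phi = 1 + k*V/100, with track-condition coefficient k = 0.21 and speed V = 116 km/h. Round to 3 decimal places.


phi = 1 + k * V / 100
phi = 1 + 0.21 * 116 / 100
phi = 1 + 0.2436
phi = 1.244

1.244


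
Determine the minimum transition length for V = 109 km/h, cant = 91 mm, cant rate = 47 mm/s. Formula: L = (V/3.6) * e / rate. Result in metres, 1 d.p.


Convert speed: V = 109 / 3.6 = 30.2778 m/s
L = 30.2778 * 91 / 47
L = 2755.2778 / 47
L = 58.6 m

58.6


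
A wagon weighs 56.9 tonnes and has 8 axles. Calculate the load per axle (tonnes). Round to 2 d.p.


Load per axle = total weight / number of axles
Load = 56.9 / 8
Load = 7.11 tonnes

7.11


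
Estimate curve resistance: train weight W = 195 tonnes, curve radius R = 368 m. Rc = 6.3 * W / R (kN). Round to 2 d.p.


Rc = 6.3 * W / R
Rc = 6.3 * 195 / 368
Rc = 1228.5 / 368
Rc = 3.34 kN

3.34


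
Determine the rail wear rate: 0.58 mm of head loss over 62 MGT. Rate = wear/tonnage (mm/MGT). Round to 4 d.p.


Wear rate = total wear / cumulative tonnage
Rate = 0.58 / 62
Rate = 0.0094 mm/MGT

0.0094


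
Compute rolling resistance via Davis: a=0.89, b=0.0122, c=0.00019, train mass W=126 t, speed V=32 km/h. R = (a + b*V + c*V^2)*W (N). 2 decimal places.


b*V = 0.0122 * 32 = 0.3904
c*V^2 = 0.00019 * 1024 = 0.19456
R_per_t = 0.89 + 0.3904 + 0.19456 = 1.47496 N/t
R_total = 1.47496 * 126 = 185.84 N

185.84


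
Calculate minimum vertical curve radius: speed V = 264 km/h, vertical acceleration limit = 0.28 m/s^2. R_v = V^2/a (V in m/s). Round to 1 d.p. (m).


Convert speed: V = 264 / 3.6 = 73.3333 m/s
V^2 = 5377.7778 m^2/s^2
R_v = 5377.7778 / 0.28
R_v = 19206.3 m

19206.3


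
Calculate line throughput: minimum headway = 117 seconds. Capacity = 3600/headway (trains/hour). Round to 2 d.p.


Capacity = 3600 / headway
Capacity = 3600 / 117
Capacity = 30.77 trains/hour

30.77


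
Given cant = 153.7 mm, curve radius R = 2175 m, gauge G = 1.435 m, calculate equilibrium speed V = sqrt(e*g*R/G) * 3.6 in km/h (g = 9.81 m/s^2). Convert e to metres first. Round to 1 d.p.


Convert cant: e = 153.7 mm = 0.1537 m
V_ms = sqrt(0.1537 * 9.81 * 2175 / 1.435)
V_ms = sqrt(2285.336916) = 47.8052 m/s
V = 47.8052 * 3.6 = 172.1 km/h

172.1


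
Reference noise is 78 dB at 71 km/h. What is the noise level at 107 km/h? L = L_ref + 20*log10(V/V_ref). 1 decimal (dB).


V/V_ref = 107 / 71 = 1.507042
log10(1.507042) = 0.178125
20 * 0.178125 = 3.5625
L = 78 + 3.5625 = 81.6 dB

81.6


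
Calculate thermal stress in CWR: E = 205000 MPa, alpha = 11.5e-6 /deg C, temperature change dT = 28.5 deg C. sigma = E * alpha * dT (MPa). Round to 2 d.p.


sigma = E * alpha * dT
sigma = 205000 * 11.5e-6 * 28.5
sigma = 2.3575 * 28.5
sigma = 67.19 MPa

67.19


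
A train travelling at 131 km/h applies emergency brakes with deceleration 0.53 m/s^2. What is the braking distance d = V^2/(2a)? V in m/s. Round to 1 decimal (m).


Convert speed: V = 131 / 3.6 = 36.3889 m/s
V^2 = 1324.1512
d = 1324.1512 / (2 * 0.53)
d = 1324.1512 / 1.06
d = 1249.2 m

1249.2


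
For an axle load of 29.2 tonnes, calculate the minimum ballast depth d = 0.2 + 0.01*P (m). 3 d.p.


d = 0.2 + 0.01 * 29.2
d = 0.2 + 0.292
d = 0.492 m

0.492


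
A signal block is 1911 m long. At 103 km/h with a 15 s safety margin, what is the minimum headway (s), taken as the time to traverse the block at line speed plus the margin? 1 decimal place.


V = 103 / 3.6 = 28.6111 m/s
Block traversal time = 1911 / 28.6111 = 66.7922 s
Headway = 66.7922 + 15
Headway = 81.8 s

81.8


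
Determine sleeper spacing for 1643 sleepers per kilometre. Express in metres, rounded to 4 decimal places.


Spacing = 1000 m / number of sleepers
Spacing = 1000 / 1643
Spacing = 0.6086 m

0.6086


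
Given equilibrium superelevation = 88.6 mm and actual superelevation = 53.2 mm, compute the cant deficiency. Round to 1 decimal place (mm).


Cant deficiency = equilibrium cant - actual cant
CD = 88.6 - 53.2
CD = 35.4 mm

35.4


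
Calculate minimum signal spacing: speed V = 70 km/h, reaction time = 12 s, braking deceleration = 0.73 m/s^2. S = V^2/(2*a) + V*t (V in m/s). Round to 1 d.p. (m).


V = 70 / 3.6 = 19.4444 m/s
Braking distance = 19.4444^2 / (2*0.73) = 258.9633 m
Sighting distance = 19.4444 * 12 = 233.3333 m
S = 258.9633 + 233.3333 = 492.3 m

492.3


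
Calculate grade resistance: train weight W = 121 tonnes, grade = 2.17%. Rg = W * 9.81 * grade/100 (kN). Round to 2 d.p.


Rg = W * 9.81 * grade / 100
Rg = 121 * 9.81 * 2.17 / 100
Rg = 1187.01 * 0.0217
Rg = 25.76 kN

25.76


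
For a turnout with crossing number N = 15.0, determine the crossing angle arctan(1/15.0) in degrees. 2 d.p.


1/N = 1/15.0 = 0.066667
angle = arctan(0.066667) = 0.066568 rad
angle = 0.066568 * 180/pi = 3.81 degrees

3.81


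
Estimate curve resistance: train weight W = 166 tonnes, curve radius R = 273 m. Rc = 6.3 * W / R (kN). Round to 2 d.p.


Rc = 6.3 * W / R
Rc = 6.3 * 166 / 273
Rc = 1045.8 / 273
Rc = 3.83 kN

3.83


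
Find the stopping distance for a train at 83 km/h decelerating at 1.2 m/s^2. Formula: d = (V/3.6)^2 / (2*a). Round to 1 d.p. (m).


Convert speed: V = 83 / 3.6 = 23.0556 m/s
V^2 = 531.5586
d = 531.5586 / (2 * 1.2)
d = 531.5586 / 2.4
d = 221.5 m

221.5


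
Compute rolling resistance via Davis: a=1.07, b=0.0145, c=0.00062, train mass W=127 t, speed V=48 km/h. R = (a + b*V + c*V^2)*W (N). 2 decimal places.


b*V = 0.0145 * 48 = 0.696
c*V^2 = 0.00062 * 2304 = 1.42848
R_per_t = 1.07 + 0.696 + 1.42848 = 3.19448 N/t
R_total = 3.19448 * 127 = 405.70 N

405.70


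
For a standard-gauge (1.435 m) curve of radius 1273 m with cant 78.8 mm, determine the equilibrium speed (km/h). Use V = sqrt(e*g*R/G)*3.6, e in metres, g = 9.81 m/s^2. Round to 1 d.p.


Convert cant: e = 78.8 mm = 0.0788 m
V_ms = sqrt(0.0788 * 9.81 * 1273 / 1.435)
V_ms = sqrt(685.759334) = 26.187 m/s
V = 26.187 * 3.6 = 94.3 km/h

94.3


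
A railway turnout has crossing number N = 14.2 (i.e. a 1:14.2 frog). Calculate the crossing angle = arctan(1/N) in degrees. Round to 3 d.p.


1/N = 1/14.2 = 0.070423
angle = arctan(0.070423) = 0.070306 rad
angle = 0.070306 * 180/pi = 4.028 degrees

4.028


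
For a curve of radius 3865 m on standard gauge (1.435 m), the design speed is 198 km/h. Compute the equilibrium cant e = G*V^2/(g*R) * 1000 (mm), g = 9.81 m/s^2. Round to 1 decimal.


Convert speed: V = 198 / 3.6 = 55.0 m/s
Apply formula: e = 1.435 * 55.0^2 / (9.81 * 3865)
e = 1.435 * 3025.0 / 37915.65
e = 0.114488 m = 114.5 mm

114.5


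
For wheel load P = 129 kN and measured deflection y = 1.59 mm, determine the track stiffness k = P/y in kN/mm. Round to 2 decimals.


Track stiffness k = P / y
k = 129 / 1.59
k = 81.13 kN/mm

81.13


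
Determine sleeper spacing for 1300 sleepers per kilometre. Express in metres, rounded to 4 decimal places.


Spacing = 1000 m / number of sleepers
Spacing = 1000 / 1300
Spacing = 0.7692 m

0.7692


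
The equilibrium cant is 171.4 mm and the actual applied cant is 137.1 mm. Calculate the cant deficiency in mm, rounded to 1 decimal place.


Cant deficiency = equilibrium cant - actual cant
CD = 171.4 - 137.1
CD = 34.3 mm

34.3


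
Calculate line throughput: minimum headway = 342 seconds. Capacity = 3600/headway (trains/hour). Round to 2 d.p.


Capacity = 3600 / headway
Capacity = 3600 / 342
Capacity = 10.53 trains/hour

10.53


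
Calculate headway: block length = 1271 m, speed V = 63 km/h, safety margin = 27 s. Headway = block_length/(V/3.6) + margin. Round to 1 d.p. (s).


V = 63 / 3.6 = 17.5 m/s
Block traversal time = 1271 / 17.5 = 72.6286 s
Headway = 72.6286 + 27
Headway = 99.6 s

99.6


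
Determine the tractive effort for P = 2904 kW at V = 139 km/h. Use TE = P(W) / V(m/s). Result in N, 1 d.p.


Convert: P = 2904 kW = 2904000 W
V = 139 / 3.6 = 38.6111 m/s
TE = 2904000 / 38.6111
TE = 75211.5 N

75211.5


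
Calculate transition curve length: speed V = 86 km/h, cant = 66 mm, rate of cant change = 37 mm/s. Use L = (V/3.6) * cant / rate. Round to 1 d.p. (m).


Convert speed: V = 86 / 3.6 = 23.8889 m/s
L = 23.8889 * 66 / 37
L = 1576.6667 / 37
L = 42.6 m

42.6


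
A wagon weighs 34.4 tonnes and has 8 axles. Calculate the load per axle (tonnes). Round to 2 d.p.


Load per axle = total weight / number of axles
Load = 34.4 / 8
Load = 4.30 tonnes

4.30


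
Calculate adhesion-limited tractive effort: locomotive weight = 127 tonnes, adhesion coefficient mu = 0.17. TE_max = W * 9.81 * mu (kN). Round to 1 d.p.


TE_max = W * g * mu
TE_max = 127 * 9.81 * 0.17
TE_max = 1245.87 * 0.17
TE_max = 211.8 kN

211.8


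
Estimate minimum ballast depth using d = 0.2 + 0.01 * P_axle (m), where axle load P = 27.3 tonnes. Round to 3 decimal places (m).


d = 0.2 + 0.01 * 27.3
d = 0.2 + 0.273
d = 0.473 m

0.473


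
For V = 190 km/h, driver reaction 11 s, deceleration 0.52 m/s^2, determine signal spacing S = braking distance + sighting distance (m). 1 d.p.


V = 190 / 3.6 = 52.7778 m/s
Braking distance = 52.7778^2 / (2*0.52) = 2678.3594 m
Sighting distance = 52.7778 * 11 = 580.5556 m
S = 2678.3594 + 580.5556 = 3258.9 m

3258.9


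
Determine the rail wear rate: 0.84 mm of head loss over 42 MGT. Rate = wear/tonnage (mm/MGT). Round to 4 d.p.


Wear rate = total wear / cumulative tonnage
Rate = 0.84 / 42
Rate = 0.0200 mm/MGT

0.0200


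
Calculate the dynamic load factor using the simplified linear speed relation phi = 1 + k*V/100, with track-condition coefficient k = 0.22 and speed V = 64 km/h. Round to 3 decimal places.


phi = 1 + k * V / 100
phi = 1 + 0.22 * 64 / 100
phi = 1 + 0.1408
phi = 1.141

1.141


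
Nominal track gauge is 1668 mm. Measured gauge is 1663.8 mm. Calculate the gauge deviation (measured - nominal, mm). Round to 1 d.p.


Deviation = measured - nominal
Deviation = 1663.8 - 1668
Deviation = -4.2 mm

-4.2


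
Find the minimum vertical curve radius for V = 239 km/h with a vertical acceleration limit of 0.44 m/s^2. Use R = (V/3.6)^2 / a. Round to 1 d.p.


Convert speed: V = 239 / 3.6 = 66.3889 m/s
V^2 = 4407.4846 m^2/s^2
R_v = 4407.4846 / 0.44
R_v = 10017.0 m

10017.0


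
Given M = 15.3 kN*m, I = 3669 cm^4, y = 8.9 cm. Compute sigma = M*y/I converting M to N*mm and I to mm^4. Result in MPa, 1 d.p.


Convert units:
M = 15.3 kN*m = 15300000 N*mm
y = 8.9 cm = 89 mm
I = 3669 cm^4 = 36690000 mm^4
sigma = 15300000 * 89 / 36690000
sigma = 37.1 MPa

37.1


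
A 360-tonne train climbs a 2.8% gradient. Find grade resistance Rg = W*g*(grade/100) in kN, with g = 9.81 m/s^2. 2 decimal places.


Rg = W * 9.81 * grade / 100
Rg = 360 * 9.81 * 2.8 / 100
Rg = 3531.6 * 0.028
Rg = 98.88 kN

98.88


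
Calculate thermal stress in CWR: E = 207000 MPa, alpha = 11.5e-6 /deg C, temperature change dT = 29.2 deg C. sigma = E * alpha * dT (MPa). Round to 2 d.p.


sigma = E * alpha * dT
sigma = 207000 * 11.5e-6 * 29.2
sigma = 2.3805 * 29.2
sigma = 69.51 MPa

69.51


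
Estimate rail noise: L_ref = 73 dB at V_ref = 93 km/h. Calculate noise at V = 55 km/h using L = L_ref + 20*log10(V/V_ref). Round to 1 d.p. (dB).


V/V_ref = 55 / 93 = 0.591398
log10(0.591398) = -0.22812
20 * -0.22812 = -4.5624
L = 73 + -4.5624 = 68.4 dB

68.4


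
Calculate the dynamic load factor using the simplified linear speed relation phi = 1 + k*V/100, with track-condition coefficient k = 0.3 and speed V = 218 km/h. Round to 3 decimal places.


phi = 1 + k * V / 100
phi = 1 + 0.3 * 218 / 100
phi = 1 + 0.654
phi = 1.654

1.654


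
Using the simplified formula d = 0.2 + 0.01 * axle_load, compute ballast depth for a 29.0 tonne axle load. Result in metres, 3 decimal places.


d = 0.2 + 0.01 * 29.0
d = 0.2 + 0.29
d = 0.490 m

0.490


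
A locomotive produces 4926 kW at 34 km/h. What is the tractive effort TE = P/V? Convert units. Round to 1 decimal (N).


Convert: P = 4926 kW = 4926000 W
V = 34 / 3.6 = 9.4444 m/s
TE = 4926000 / 9.4444
TE = 521576.5 N

521576.5


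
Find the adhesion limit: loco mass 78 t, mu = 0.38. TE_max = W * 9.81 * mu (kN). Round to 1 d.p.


TE_max = W * g * mu
TE_max = 78 * 9.81 * 0.38
TE_max = 765.18 * 0.38
TE_max = 290.8 kN

290.8


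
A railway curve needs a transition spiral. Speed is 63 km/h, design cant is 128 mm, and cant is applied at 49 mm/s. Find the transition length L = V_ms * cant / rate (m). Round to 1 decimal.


Convert speed: V = 63 / 3.6 = 17.5 m/s
L = 17.5 * 128 / 49
L = 2240.0 / 49
L = 45.7 m

45.7


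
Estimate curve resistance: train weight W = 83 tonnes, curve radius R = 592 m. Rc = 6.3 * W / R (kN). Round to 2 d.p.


Rc = 6.3 * W / R
Rc = 6.3 * 83 / 592
Rc = 522.9 / 592
Rc = 0.88 kN

0.88


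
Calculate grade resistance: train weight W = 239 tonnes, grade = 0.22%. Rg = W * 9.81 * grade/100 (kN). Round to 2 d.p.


Rg = W * 9.81 * grade / 100
Rg = 239 * 9.81 * 0.22 / 100
Rg = 2344.59 * 0.0022
Rg = 5.16 kN

5.16


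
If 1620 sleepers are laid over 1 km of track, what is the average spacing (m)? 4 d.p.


Spacing = 1000 m / number of sleepers
Spacing = 1000 / 1620
Spacing = 0.6173 m

0.6173


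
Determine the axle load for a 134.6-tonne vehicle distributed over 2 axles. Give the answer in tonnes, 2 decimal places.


Load per axle = total weight / number of axles
Load = 134.6 / 2
Load = 67.30 tonnes

67.30


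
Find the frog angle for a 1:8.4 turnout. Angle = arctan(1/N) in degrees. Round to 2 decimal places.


1/N = 1/8.4 = 0.119048
angle = arctan(0.119048) = 0.11849 rad
angle = 0.11849 * 180/pi = 6.79 degrees

6.79


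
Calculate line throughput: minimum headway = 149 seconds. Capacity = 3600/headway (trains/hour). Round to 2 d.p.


Capacity = 3600 / headway
Capacity = 3600 / 149
Capacity = 24.16 trains/hour

24.16


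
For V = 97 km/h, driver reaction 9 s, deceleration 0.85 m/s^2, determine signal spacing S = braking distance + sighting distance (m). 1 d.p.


V = 97 / 3.6 = 26.9444 m/s
Braking distance = 26.9444^2 / (2*0.85) = 427.0606 m
Sighting distance = 26.9444 * 9 = 242.5 m
S = 427.0606 + 242.5 = 669.6 m

669.6


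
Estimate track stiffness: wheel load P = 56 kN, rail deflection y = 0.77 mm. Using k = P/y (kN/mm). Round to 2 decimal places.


Track stiffness k = P / y
k = 56 / 0.77
k = 72.73 kN/mm

72.73


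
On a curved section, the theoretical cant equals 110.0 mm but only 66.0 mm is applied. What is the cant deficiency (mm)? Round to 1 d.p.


Cant deficiency = equilibrium cant - actual cant
CD = 110.0 - 66.0
CD = 44.0 mm

44.0


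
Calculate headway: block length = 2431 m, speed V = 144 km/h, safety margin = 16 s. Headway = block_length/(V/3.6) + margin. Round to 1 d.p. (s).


V = 144 / 3.6 = 40.0 m/s
Block traversal time = 2431 / 40.0 = 60.775 s
Headway = 60.775 + 16
Headway = 76.8 s

76.8


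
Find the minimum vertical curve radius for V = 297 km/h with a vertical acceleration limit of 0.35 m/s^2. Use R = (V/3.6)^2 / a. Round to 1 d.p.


Convert speed: V = 297 / 3.6 = 82.5 m/s
V^2 = 6806.25 m^2/s^2
R_v = 6806.25 / 0.35
R_v = 19446.4 m

19446.4


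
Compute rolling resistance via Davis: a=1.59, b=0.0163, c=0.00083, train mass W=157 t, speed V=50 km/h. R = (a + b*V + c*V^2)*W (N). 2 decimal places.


b*V = 0.0163 * 50 = 0.815
c*V^2 = 0.00083 * 2500 = 2.075
R_per_t = 1.59 + 0.815 + 2.075 = 4.48 N/t
R_total = 4.48 * 157 = 703.36 N

703.36


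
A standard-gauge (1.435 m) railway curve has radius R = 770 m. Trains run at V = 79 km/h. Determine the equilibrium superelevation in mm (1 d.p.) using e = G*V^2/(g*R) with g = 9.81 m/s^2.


Convert speed: V = 79 / 3.6 = 21.9444 m/s
Apply formula: e = 1.435 * 21.9444^2 / (9.81 * 770)
e = 1.435 * 481.5586 / 7553.7
e = 0.091483 m = 91.5 mm

91.5


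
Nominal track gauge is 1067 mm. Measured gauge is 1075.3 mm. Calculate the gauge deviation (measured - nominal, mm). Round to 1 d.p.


Deviation = measured - nominal
Deviation = 1075.3 - 1067
Deviation = 8.3 mm

8.3


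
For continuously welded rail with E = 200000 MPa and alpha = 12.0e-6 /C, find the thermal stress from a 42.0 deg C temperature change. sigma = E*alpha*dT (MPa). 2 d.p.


sigma = E * alpha * dT
sigma = 200000 * 12.0e-6 * 42.0
sigma = 2.4 * 42.0
sigma = 100.80 MPa

100.80


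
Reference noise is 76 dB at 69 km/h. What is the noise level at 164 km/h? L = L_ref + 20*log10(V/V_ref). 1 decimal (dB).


V/V_ref = 164 / 69 = 2.376812
log10(2.376812) = 0.375995
20 * 0.375995 = 7.5199
L = 76 + 7.5199 = 83.5 dB

83.5


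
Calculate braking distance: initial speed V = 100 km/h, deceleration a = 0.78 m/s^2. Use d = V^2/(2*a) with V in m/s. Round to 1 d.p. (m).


Convert speed: V = 100 / 3.6 = 27.7778 m/s
V^2 = 771.6049
d = 771.6049 / (2 * 0.78)
d = 771.6049 / 1.56
d = 494.6 m

494.6


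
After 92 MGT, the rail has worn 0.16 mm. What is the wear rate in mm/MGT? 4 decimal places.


Wear rate = total wear / cumulative tonnage
Rate = 0.16 / 92
Rate = 0.0017 mm/MGT

0.0017


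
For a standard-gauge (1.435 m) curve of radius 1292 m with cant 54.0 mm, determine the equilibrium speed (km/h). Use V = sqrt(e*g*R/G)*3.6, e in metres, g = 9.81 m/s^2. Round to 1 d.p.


Convert cant: e = 54.0 mm = 0.0540 m
V_ms = sqrt(0.0540 * 9.81 * 1292 / 1.435)
V_ms = sqrt(476.950578) = 21.8392 m/s
V = 21.8392 * 3.6 = 78.6 km/h

78.6


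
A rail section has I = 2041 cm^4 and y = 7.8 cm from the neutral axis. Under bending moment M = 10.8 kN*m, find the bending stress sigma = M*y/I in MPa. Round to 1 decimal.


Convert units:
M = 10.8 kN*m = 10800000 N*mm
y = 7.8 cm = 78 mm
I = 2041 cm^4 = 20410000 mm^4
sigma = 10800000 * 78 / 20410000
sigma = 41.3 MPa

41.3


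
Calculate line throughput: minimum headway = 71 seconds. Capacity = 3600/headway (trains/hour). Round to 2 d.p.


Capacity = 3600 / headway
Capacity = 3600 / 71
Capacity = 50.70 trains/hour

50.70


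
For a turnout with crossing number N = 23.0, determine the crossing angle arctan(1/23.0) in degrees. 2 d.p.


1/N = 1/23.0 = 0.043478
angle = arctan(0.043478) = 0.043451 rad
angle = 0.043451 * 180/pi = 2.49 degrees

2.49


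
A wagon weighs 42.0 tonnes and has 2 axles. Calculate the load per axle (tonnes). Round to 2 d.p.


Load per axle = total weight / number of axles
Load = 42.0 / 2
Load = 21.00 tonnes

21.00


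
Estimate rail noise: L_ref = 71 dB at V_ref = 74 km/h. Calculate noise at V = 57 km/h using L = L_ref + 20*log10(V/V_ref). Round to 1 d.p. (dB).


V/V_ref = 57 / 74 = 0.77027
log10(0.77027) = -0.113357
20 * -0.113357 = -2.2671
L = 71 + -2.2671 = 68.7 dB

68.7


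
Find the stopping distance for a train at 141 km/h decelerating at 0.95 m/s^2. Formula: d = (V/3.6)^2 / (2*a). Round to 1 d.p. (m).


Convert speed: V = 141 / 3.6 = 39.1667 m/s
V^2 = 1534.0278
d = 1534.0278 / (2 * 0.95)
d = 1534.0278 / 1.9
d = 807.4 m

807.4


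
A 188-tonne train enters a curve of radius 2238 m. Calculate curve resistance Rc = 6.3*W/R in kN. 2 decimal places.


Rc = 6.3 * W / R
Rc = 6.3 * 188 / 2238
Rc = 1184.4 / 2238
Rc = 0.53 kN

0.53


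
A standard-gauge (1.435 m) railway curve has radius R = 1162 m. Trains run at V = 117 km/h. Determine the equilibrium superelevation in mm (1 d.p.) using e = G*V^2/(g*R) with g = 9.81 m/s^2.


Convert speed: V = 117 / 3.6 = 32.5 m/s
Apply formula: e = 1.435 * 32.5^2 / (9.81 * 1162)
e = 1.435 * 1056.25 / 11399.22
e = 0.132967 m = 133.0 mm

133.0


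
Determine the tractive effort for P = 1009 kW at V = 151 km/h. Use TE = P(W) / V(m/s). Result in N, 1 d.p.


Convert: P = 1009 kW = 1009000 W
V = 151 / 3.6 = 41.9444 m/s
TE = 1009000 / 41.9444
TE = 24055.6 N

24055.6


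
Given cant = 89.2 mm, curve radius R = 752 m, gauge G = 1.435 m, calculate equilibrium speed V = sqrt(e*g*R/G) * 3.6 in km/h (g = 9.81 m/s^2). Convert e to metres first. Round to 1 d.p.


Convert cant: e = 89.2 mm = 0.0892 m
V_ms = sqrt(0.0892 * 9.81 * 752 / 1.435)
V_ms = sqrt(458.563836) = 21.4141 m/s
V = 21.4141 * 3.6 = 77.1 km/h

77.1


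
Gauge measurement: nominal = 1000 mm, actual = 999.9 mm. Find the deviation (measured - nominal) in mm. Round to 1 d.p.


Deviation = measured - nominal
Deviation = 999.9 - 1000
Deviation = -0.1 mm

-0.1


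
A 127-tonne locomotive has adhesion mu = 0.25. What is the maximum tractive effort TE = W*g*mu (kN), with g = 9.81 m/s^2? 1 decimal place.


TE_max = W * g * mu
TE_max = 127 * 9.81 * 0.25
TE_max = 1245.87 * 0.25
TE_max = 311.5 kN

311.5


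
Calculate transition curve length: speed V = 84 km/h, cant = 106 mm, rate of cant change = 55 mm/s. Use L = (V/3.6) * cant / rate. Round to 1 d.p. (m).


Convert speed: V = 84 / 3.6 = 23.3333 m/s
L = 23.3333 * 106 / 55
L = 2473.3333 / 55
L = 45.0 m

45.0


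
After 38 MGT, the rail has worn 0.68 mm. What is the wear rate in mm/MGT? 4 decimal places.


Wear rate = total wear / cumulative tonnage
Rate = 0.68 / 38
Rate = 0.0179 mm/MGT

0.0179


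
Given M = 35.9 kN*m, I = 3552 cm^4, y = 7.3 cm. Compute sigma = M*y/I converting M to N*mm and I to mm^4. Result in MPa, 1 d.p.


Convert units:
M = 35.9 kN*m = 35900000 N*mm
y = 7.3 cm = 73 mm
I = 3552 cm^4 = 35520000 mm^4
sigma = 35900000 * 73 / 35520000
sigma = 73.8 MPa

73.8


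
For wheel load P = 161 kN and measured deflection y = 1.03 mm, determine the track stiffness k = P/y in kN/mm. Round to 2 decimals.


Track stiffness k = P / y
k = 161 / 1.03
k = 156.31 kN/mm

156.31


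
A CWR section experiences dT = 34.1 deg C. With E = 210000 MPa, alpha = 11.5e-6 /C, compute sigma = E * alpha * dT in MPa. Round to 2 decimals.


sigma = E * alpha * dT
sigma = 210000 * 11.5e-6 * 34.1
sigma = 2.415 * 34.1
sigma = 82.35 MPa

82.35


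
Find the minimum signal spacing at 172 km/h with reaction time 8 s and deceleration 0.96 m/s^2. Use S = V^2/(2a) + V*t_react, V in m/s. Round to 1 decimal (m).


V = 172 / 3.6 = 47.7778 m/s
Braking distance = 47.7778^2 / (2*0.96) = 1188.9146 m
Sighting distance = 47.7778 * 8 = 382.2222 m
S = 1188.9146 + 382.2222 = 1571.1 m

1571.1


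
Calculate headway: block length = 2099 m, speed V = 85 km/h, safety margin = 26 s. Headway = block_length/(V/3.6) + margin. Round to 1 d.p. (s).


V = 85 / 3.6 = 23.6111 m/s
Block traversal time = 2099 / 23.6111 = 88.8988 s
Headway = 88.8988 + 26
Headway = 114.9 s

114.9


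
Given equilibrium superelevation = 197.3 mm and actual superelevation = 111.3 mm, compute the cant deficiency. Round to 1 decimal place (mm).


Cant deficiency = equilibrium cant - actual cant
CD = 197.3 - 111.3
CD = 86.0 mm

86.0


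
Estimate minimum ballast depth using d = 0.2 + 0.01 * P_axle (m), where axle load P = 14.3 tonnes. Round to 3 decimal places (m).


d = 0.2 + 0.01 * 14.3
d = 0.2 + 0.143
d = 0.343 m

0.343


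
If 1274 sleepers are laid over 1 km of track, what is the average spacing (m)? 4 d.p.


Spacing = 1000 m / number of sleepers
Spacing = 1000 / 1274
Spacing = 0.7849 m

0.7849


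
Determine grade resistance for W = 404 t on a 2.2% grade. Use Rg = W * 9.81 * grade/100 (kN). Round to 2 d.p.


Rg = W * 9.81 * grade / 100
Rg = 404 * 9.81 * 2.2 / 100
Rg = 3963.24 * 0.022
Rg = 87.19 kN

87.19


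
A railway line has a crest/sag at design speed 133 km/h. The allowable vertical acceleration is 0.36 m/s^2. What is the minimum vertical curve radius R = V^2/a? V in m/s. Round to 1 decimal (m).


Convert speed: V = 133 / 3.6 = 36.9444 m/s
V^2 = 1364.892 m^2/s^2
R_v = 1364.892 / 0.36
R_v = 3791.4 m

3791.4


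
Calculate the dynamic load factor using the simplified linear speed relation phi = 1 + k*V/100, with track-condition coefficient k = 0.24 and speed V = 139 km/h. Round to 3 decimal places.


phi = 1 + k * V / 100
phi = 1 + 0.24 * 139 / 100
phi = 1 + 0.3336
phi = 1.334

1.334


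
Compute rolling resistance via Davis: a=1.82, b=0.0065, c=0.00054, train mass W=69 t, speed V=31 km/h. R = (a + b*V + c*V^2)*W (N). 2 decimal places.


b*V = 0.0065 * 31 = 0.2015
c*V^2 = 0.00054 * 961 = 0.51894
R_per_t = 1.82 + 0.2015 + 0.51894 = 2.54044 N/t
R_total = 2.54044 * 69 = 175.29 N

175.29


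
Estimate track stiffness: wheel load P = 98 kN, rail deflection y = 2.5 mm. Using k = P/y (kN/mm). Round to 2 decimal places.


Track stiffness k = P / y
k = 98 / 2.5
k = 39.20 kN/mm

39.20


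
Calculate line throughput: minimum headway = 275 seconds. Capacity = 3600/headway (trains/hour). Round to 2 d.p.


Capacity = 3600 / headway
Capacity = 3600 / 275
Capacity = 13.09 trains/hour

13.09


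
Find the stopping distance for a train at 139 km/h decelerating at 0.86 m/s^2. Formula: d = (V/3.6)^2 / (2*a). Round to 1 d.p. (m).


Convert speed: V = 139 / 3.6 = 38.6111 m/s
V^2 = 1490.8179
d = 1490.8179 / (2 * 0.86)
d = 1490.8179 / 1.72
d = 866.8 m

866.8


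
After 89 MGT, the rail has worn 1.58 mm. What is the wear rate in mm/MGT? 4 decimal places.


Wear rate = total wear / cumulative tonnage
Rate = 1.58 / 89
Rate = 0.0178 mm/MGT

0.0178


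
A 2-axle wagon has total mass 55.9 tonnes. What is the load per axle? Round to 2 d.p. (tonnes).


Load per axle = total weight / number of axles
Load = 55.9 / 2
Load = 27.95 tonnes

27.95


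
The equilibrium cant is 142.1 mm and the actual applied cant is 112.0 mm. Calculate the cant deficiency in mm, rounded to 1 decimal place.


Cant deficiency = equilibrium cant - actual cant
CD = 142.1 - 112.0
CD = 30.1 mm

30.1


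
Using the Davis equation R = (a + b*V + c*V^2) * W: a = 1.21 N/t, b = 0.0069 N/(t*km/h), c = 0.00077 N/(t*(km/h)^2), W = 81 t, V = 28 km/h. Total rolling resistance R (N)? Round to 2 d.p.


b*V = 0.0069 * 28 = 0.1932
c*V^2 = 0.00077 * 784 = 0.60368
R_per_t = 1.21 + 0.1932 + 0.60368 = 2.00688 N/t
R_total = 2.00688 * 81 = 162.56 N

162.56


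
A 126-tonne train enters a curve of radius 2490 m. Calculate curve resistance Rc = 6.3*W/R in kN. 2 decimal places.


Rc = 6.3 * W / R
Rc = 6.3 * 126 / 2490
Rc = 793.8 / 2490
Rc = 0.32 kN

0.32


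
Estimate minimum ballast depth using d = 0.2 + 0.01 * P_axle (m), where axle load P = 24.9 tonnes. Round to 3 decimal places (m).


d = 0.2 + 0.01 * 24.9
d = 0.2 + 0.249
d = 0.449 m

0.449


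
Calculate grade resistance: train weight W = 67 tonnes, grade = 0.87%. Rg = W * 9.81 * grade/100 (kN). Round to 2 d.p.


Rg = W * 9.81 * grade / 100
Rg = 67 * 9.81 * 0.87 / 100
Rg = 657.27 * 0.0087
Rg = 5.72 kN

5.72


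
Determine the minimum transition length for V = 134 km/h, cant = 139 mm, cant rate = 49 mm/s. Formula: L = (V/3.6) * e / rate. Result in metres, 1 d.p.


Convert speed: V = 134 / 3.6 = 37.2222 m/s
L = 37.2222 * 139 / 49
L = 5173.8889 / 49
L = 105.6 m

105.6


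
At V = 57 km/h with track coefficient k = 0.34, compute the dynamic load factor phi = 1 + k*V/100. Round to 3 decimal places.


phi = 1 + k * V / 100
phi = 1 + 0.34 * 57 / 100
phi = 1 + 0.1938
phi = 1.194

1.194


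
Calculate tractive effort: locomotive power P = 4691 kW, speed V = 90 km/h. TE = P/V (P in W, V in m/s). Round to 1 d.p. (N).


Convert: P = 4691 kW = 4691000 W
V = 90 / 3.6 = 25.0 m/s
TE = 4691000 / 25.0
TE = 187640.0 N

187640.0


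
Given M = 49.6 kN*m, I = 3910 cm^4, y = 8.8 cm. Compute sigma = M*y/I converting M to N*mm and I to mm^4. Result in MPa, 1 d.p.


Convert units:
M = 49.6 kN*m = 49600000 N*mm
y = 8.8 cm = 88 mm
I = 3910 cm^4 = 39100000 mm^4
sigma = 49600000 * 88 / 39100000
sigma = 111.6 MPa

111.6


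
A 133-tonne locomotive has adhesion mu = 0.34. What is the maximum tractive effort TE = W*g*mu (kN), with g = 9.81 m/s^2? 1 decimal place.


TE_max = W * g * mu
TE_max = 133 * 9.81 * 0.34
TE_max = 1304.73 * 0.34
TE_max = 443.6 kN

443.6


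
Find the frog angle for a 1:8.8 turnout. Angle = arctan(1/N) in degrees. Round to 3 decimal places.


1/N = 1/8.8 = 0.113636
angle = arctan(0.113636) = 0.113151 rad
angle = 0.113151 * 180/pi = 6.483 degrees

6.483


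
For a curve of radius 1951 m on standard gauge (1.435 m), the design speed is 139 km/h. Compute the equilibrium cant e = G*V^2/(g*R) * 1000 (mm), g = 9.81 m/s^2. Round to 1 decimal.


Convert speed: V = 139 / 3.6 = 38.6111 m/s
Apply formula: e = 1.435 * 38.6111^2 / (9.81 * 1951)
e = 1.435 * 1490.8179 / 19139.31
e = 0.111776 m = 111.8 mm

111.8


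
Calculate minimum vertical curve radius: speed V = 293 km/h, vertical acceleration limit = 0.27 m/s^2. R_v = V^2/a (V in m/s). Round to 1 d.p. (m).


Convert speed: V = 293 / 3.6 = 81.3889 m/s
V^2 = 6624.1512 m^2/s^2
R_v = 6624.1512 / 0.27
R_v = 24533.9 m

24533.9


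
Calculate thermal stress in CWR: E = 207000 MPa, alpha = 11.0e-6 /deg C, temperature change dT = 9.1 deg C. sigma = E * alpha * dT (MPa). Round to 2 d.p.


sigma = E * alpha * dT
sigma = 207000 * 11.0e-6 * 9.1
sigma = 2.277 * 9.1
sigma = 20.72 MPa

20.72


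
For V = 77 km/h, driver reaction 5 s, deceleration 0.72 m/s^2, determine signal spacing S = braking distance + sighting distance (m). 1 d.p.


V = 77 / 3.6 = 21.3889 m/s
Braking distance = 21.3889^2 / (2*0.72) = 317.6976 m
Sighting distance = 21.3889 * 5 = 106.9444 m
S = 317.6976 + 106.9444 = 424.6 m

424.6


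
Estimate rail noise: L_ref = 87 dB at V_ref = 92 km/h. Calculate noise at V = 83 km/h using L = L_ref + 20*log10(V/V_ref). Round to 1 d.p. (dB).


V/V_ref = 83 / 92 = 0.902174
log10(0.902174) = -0.04471
20 * -0.04471 = -0.8942
L = 87 + -0.8942 = 86.1 dB

86.1


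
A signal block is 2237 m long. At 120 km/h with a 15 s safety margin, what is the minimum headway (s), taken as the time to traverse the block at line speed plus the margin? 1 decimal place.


V = 120 / 3.6 = 33.3333 m/s
Block traversal time = 2237 / 33.3333 = 67.11 s
Headway = 67.11 + 15
Headway = 82.1 s

82.1


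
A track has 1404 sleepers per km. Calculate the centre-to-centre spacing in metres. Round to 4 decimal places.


Spacing = 1000 m / number of sleepers
Spacing = 1000 / 1404
Spacing = 0.7123 m

0.7123


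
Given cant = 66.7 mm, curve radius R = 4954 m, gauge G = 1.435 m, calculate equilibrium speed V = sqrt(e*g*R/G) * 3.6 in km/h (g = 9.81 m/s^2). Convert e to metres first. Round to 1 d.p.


Convert cant: e = 66.7 mm = 0.0667 m
V_ms = sqrt(0.0667 * 9.81 * 4954 / 1.435)
V_ms = sqrt(2258.910075) = 47.528 m/s
V = 47.528 * 3.6 = 171.1 km/h

171.1


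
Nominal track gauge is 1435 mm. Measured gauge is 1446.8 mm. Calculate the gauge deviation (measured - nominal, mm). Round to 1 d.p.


Deviation = measured - nominal
Deviation = 1446.8 - 1435
Deviation = 11.8 mm

11.8


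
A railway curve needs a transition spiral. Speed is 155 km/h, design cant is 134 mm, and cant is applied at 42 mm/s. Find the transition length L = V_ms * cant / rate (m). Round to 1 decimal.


Convert speed: V = 155 / 3.6 = 43.0556 m/s
L = 43.0556 * 134 / 42
L = 5769.4444 / 42
L = 137.4 m

137.4


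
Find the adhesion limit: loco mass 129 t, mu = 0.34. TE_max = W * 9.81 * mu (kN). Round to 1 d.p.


TE_max = W * g * mu
TE_max = 129 * 9.81 * 0.34
TE_max = 1265.49 * 0.34
TE_max = 430.3 kN

430.3


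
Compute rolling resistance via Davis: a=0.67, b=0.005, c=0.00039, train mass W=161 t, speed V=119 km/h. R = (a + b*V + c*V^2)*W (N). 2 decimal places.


b*V = 0.005 * 119 = 0.595
c*V^2 = 0.00039 * 14161 = 5.52279
R_per_t = 0.67 + 0.595 + 5.52279 = 6.78779 N/t
R_total = 6.78779 * 161 = 1092.83 N

1092.83


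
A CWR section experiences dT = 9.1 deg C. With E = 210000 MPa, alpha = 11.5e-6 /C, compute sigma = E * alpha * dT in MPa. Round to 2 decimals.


sigma = E * alpha * dT
sigma = 210000 * 11.5e-6 * 9.1
sigma = 2.415 * 9.1
sigma = 21.98 MPa

21.98


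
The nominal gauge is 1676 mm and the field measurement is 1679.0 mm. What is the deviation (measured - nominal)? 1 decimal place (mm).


Deviation = measured - nominal
Deviation = 1679.0 - 1676
Deviation = 3.0 mm

3.0


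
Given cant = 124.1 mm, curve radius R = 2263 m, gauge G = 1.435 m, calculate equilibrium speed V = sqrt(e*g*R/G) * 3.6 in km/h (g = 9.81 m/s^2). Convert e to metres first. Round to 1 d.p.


Convert cant: e = 124.1 mm = 0.1241 m
V_ms = sqrt(0.1241 * 9.81 * 2263 / 1.435)
V_ms = sqrt(1919.877159) = 43.8164 m/s
V = 43.8164 * 3.6 = 157.7 km/h

157.7


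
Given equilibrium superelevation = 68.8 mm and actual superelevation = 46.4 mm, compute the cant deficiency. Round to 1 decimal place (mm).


Cant deficiency = equilibrium cant - actual cant
CD = 68.8 - 46.4
CD = 22.4 mm

22.4
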